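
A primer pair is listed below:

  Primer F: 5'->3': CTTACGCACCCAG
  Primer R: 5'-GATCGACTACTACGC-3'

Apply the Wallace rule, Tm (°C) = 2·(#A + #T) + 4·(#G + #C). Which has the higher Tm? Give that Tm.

Primer F: A+T=5, G+C=8 → Tm = 2(5)+4(8) = 42°C
Primer R: A+T=7, G+C=8 → Tm = 2(7)+4(8) = 46°C
42°C vs 46°C → primer R is higher.

Primer R, 46°C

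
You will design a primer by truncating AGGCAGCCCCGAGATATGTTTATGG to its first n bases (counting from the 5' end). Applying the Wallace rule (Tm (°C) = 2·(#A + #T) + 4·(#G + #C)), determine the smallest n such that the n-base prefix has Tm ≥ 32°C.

n = 9

First 8 bases: AGGCAGCC → Tm = 28°C (< 32°C)
First 9 bases: AGGCAGCCC → Tm = 32°C (≥ 32°C)
Since every base adds ≥2°C, Tm only increases with n, so the threshold is first crossed at n = 9.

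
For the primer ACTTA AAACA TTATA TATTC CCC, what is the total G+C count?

Base counts: G=0, A=9, C=6, T=8
G+C = 0 + 6 = 6

6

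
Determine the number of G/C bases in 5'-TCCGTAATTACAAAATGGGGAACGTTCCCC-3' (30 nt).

14

G=6, T=7, A=9, C=8
Total G or C: 6 + 8 = 14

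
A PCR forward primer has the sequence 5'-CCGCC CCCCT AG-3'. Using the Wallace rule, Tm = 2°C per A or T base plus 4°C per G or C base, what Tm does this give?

44°C

G=2, T=1, C=8, A=1
So N_AT = 2 and N_GC = 10.
Tm = 2×2 + 4×10 = 44°C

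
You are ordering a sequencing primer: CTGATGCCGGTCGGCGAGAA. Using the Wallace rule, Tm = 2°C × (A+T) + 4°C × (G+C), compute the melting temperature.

66°C

G=8, A=4, T=3, C=5
AT pairs contribute 7, GC pairs contribute 13.
Tm = 2(7) + 4(13) = 14 + 52 = 66°C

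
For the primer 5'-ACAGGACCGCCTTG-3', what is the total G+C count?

Base counts: T=2, G=4, C=5, A=3
Total G or C: 4 + 5 = 9

9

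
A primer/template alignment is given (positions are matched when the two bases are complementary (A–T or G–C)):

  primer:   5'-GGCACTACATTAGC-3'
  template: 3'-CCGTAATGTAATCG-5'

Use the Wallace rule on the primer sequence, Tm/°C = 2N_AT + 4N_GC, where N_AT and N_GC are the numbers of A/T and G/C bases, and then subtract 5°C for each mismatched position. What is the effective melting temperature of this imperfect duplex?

37°C

Primer base counts: A=4, T=3, G=3, C=4 → A+T=7, G+C=7
Perfect-match Tm = 2(7) + 4(7) = 14 + 28 = 42°C
Mismatches (positions where the bases are not complementary): 1 (at position 5)
Effective Tm = 42 − 1×5 = 42 − 5 = 37°C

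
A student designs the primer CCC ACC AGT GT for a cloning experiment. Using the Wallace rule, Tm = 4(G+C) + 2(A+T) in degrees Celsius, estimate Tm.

A=2, C=5, G=2, T=2
AT pairs contribute 4, GC pairs contribute 7.
Tm = 2×4 + 4×7 = 36°C

36°C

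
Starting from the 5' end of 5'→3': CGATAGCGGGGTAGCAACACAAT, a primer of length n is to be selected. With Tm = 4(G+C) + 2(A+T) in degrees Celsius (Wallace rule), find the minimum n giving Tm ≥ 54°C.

First 16 bases: CGATAGCGGGGTAGCA → Tm = 52°C (< 54°C)
First 17 bases: CGATAGCGGGGTAGCAA → Tm = 54°C (≥ 54°C)
Each additional base adds 2°C (A/T) or 4°C (G/C), so Tm is non-decreasing in n; n = 17 is the first length to reach 54°C.

n = 17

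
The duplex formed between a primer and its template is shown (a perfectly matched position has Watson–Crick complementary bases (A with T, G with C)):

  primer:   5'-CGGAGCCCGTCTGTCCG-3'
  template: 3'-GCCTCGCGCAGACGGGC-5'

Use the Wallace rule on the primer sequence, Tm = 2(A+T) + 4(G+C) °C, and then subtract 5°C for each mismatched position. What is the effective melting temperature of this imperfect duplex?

50°C

Primer base counts: A=1, T=3, G=6, C=7 → A+T=4, G+C=13
Perfect-match Tm = 2(4) + 4(13) = 8 + 52 = 60°C
Mismatches (positions where the bases are not complementary): 2 (at positions 7, 14)
Effective Tm = 60 − 2×5 = 60 − 10 = 50°C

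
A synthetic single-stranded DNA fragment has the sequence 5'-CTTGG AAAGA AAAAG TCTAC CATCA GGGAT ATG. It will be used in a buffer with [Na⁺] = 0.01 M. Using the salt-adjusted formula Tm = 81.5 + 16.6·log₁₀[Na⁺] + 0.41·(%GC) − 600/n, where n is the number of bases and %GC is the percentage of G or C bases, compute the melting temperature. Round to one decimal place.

Length n = 33. Counting bases: C=5, A=13, T=7, G=8
G+C = 13, so %GC = 13/33 × 100 = 39.394%
Salt term: 16.6 × (-2) = -33.2
GC term: 0.41 × 39.394 = 16.152; length term: −600/33 = −18.182
Tm = 81.5 + (-33.2) + 16.152 − 18.182 = 46.27 → 46.3°C

46.3°C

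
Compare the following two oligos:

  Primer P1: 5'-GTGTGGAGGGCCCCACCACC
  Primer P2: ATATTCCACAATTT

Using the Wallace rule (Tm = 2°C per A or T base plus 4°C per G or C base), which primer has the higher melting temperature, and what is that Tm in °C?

Primer P1: A+T=5, G+C=15 → Tm = 2(5)+4(15) = 70°C
Primer P2: A+T=11, G+C=3 → Tm = 2(11)+4(3) = 34°C
70°C vs 34°C → primer P1 is higher.

Primer P1, 70°C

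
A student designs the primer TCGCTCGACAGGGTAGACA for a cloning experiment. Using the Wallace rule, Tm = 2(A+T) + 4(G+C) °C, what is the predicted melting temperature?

60°C

A=5, G=6, T=3, C=5
So N_AT = 8 and N_GC = 11.
Tm = 2(8) + 4(11) = 16 + 44 = 60°C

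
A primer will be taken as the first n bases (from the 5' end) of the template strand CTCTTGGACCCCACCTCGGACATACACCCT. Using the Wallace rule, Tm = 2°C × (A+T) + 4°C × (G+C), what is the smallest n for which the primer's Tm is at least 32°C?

n = 10

First 9 bases: CTCTTGGAC → Tm = 28°C (< 32°C)
First 10 bases: CTCTTGGACC → Tm = 32°C (≥ 32°C)
Since every base adds ≥2°C, Tm only increases with n, so the threshold is first crossed at n = 10.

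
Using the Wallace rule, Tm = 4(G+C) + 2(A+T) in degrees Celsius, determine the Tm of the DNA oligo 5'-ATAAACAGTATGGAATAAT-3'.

Base counts: T=5, C=1, G=3, A=10
So N_AT = 15 and N_GC = 4.
Tm = 2(15) + 4(4) = 30 + 16 = 46°C

46°C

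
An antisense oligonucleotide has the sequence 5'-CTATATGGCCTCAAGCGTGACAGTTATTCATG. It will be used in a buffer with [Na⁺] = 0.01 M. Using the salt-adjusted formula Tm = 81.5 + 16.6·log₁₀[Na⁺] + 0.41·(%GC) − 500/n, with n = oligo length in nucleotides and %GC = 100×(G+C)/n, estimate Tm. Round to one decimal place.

Length n = 32. Counting bases: G=7, T=10, A=8, C=7
G+C = 14, so %GC = 14/32 × 100 = 43.75%
Salt term: 16.6 × (-2) = -33.2
GC term: 0.41 × 43.75 = 17.938; length term: −500/32 = −15.625
Tm = 81.5 + (-33.2) + 17.938 − 15.625 = 50.613 → 50.6°C

50.6°C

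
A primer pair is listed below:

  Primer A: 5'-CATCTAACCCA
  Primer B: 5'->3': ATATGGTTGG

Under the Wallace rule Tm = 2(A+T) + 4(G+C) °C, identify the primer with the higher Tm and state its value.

Primer A, 32°C

Primer A: A+T=6, G+C=5 → Tm = 2(6)+4(5) = 32°C
Primer B: A+T=6, G+C=4 → Tm = 2(6)+4(4) = 28°C
32°C vs 28°C → primer A is higher.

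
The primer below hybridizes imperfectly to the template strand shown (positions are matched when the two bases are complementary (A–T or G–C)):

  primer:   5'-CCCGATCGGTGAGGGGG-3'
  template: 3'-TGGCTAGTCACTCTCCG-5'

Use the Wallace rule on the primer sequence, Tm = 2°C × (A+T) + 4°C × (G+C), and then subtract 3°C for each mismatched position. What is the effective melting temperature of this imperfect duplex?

48°C

Primer base counts: A=2, T=2, G=9, C=4 → A+T=4, G+C=13
Perfect-match Tm = 2(4) + 4(13) = 8 + 52 = 60°C
Mismatches (positions where the bases are not complementary): 4 (at positions 1, 8, 14, 17)
Effective Tm = 60 − 4×3 = 60 − 12 = 48°C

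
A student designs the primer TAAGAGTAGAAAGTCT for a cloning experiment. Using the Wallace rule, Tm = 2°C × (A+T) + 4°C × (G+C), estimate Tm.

42°C

Scanning the sequence gives T=4, C=1, G=4, A=7.
So N_AT = 11 and N_GC = 5.
Tm = 4·5 + 2·11 = 20 + 22 = 42°C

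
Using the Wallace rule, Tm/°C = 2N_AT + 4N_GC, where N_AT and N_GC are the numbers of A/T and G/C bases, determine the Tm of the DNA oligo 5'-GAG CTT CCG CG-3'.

38°C

Base counts: A=1, C=4, G=4, T=2
A+T = 3, G+C = 8
Tm = 2(3) + 4(8) = 6 + 32 = 38°C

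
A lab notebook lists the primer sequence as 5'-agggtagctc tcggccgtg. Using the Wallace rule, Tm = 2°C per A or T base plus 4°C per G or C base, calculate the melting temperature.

64°C

A=2, T=4, G=8, C=5
AT pairs contribute 6, GC pairs contribute 13.
Tm = 4·13 + 2·6 = 52 + 12 = 64°C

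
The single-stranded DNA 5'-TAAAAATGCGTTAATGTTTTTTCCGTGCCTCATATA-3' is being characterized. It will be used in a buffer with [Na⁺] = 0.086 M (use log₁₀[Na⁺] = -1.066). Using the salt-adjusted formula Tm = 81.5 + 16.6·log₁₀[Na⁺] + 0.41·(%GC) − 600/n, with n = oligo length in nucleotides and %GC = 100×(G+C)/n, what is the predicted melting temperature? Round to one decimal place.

59.7°C

Length n = 36. Counting bases: A=10, G=5, T=15, C=6
G+C = 11, so %GC = 11/36 × 100 = 30.556%
Salt term: 16.6 × (-1.066) = -17.696
GC term: 0.41 × 30.556 = 12.528; length term: −600/36 = −16.667
Tm = 81.5 + (-17.696) + 12.528 − 16.667 = 59.665 → 59.7°C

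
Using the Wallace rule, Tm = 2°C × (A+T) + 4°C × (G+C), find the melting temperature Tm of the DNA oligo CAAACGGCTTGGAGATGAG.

Counting bases: C=3, G=7, A=6, T=3
AT pairs contribute 9, GC pairs contribute 10.
Tm = 2(9) + 4(10) = 18 + 40 = 58°C

58°C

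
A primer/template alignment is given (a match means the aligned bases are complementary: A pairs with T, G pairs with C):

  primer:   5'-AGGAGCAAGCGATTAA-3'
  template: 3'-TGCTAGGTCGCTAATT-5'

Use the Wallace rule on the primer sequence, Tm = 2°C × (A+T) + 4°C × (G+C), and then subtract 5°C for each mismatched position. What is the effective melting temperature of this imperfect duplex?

Primer base counts: A=7, T=2, G=5, C=2 → A+T=9, G+C=7
Perfect-match Tm = 2(9) + 4(7) = 18 + 28 = 46°C
Mismatches (positions where the bases are not complementary): 3 (at positions 2, 5, 7)
Effective Tm = 46 − 3×5 = 46 − 15 = 31°C

31°C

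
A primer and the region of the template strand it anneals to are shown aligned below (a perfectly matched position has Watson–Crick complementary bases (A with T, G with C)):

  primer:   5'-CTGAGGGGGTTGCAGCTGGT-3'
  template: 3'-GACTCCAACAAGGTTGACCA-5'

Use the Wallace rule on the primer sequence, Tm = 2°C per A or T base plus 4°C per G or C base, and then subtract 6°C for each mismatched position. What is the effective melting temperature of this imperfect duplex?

Primer base counts: A=2, T=5, G=10, C=3 → A+T=7, G+C=13
Perfect-match Tm = 2(7) + 4(13) = 14 + 52 = 66°C
Mismatches (positions where the bases are not complementary): 4 (at positions 7, 8, 12, 15)
Effective Tm = 66 − 4×6 = 66 − 24 = 42°C

42°C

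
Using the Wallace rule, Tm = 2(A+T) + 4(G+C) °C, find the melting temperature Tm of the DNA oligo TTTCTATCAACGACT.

40°C

Counting bases: A=4, T=6, C=4, G=1
AT pairs contribute 10, GC pairs contribute 5.
Tm = 2×10 + 4×5 = 40°C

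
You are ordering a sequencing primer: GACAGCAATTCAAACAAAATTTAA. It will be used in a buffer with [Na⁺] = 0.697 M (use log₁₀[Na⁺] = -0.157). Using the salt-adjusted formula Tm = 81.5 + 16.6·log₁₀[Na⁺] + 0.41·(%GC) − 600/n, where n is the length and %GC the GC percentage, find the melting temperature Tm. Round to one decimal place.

64.1°C

Length n = 24. Base counts: G=2, T=5, A=13, C=4
G+C = 6, so %GC = 6/24 × 100 = 25%
Salt term: 16.6 × (-0.157) = -2.606
GC term: 0.41 × 25 = 10.25; length term: −600/24 = −25
Tm = 81.5 + (-2.606) + 10.25 − 25 = 64.144 → 64.1°C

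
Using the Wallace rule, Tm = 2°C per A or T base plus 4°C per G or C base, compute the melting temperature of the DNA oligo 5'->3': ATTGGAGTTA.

Counting bases: G=3, T=4, A=3, C=0
A+T = 7, G+C = 3
Tm = 2(7) + 4(3) = 14 + 12 = 26°C

26°C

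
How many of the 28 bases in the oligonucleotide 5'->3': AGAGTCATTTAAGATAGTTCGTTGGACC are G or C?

11

C=4, G=7, T=9, A=8
G+C = 7 + 4 = 11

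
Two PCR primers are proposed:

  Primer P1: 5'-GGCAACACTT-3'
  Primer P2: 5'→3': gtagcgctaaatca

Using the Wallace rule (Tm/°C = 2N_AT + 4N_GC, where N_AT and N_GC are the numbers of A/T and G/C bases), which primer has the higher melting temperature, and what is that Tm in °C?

Primer P2, 40°C

Primer P1: A+T=5, G+C=5 → Tm = 2(5)+4(5) = 30°C
Primer P2: A+T=8, G+C=6 → Tm = 2(8)+4(6) = 40°C
30°C vs 40°C → primer P2 is higher.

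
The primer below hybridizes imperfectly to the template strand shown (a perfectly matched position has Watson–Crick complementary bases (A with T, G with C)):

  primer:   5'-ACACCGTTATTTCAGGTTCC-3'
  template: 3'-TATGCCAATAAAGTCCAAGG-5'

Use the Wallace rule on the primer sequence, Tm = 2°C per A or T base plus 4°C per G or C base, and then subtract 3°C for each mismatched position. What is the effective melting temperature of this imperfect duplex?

Primer base counts: A=4, T=7, G=3, C=6 → A+T=11, G+C=9
Perfect-match Tm = 2(11) + 4(9) = 22 + 36 = 58°C
Mismatches (positions where the bases are not complementary): 2 (at positions 2, 5)
Effective Tm = 58 − 2×3 = 58 − 6 = 52°C

52°C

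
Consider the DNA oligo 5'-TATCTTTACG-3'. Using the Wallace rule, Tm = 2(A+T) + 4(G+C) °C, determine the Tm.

26°C

Counting bases: C=2, T=5, A=2, G=1
A+T = 7, G+C = 3
Tm = 2(7) + 4(3) = 14 + 12 = 26°C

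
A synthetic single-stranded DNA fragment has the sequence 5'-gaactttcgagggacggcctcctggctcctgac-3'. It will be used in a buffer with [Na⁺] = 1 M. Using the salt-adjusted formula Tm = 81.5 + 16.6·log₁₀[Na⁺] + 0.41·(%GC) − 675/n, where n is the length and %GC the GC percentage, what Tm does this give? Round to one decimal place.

87.1°C

Length n = 33. Scanning the sequence gives C=11, G=10, T=7, A=5.
G+C = 21, so %GC = 21/33 × 100 = 63.636%
Salt term: 16.6 × (0) = 0
GC term: 0.41 × 63.636 = 26.091; length term: −675/33 = −20.455
Tm = 81.5 + (0) + 26.091 − 20.455 = 87.136 → 87.1°C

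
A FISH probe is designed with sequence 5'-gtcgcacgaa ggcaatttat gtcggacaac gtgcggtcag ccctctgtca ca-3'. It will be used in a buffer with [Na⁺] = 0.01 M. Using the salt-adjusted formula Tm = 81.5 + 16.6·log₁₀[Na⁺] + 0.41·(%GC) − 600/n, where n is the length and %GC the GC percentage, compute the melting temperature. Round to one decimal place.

Length n = 52. A=12, C=15, T=11, G=14
G+C = 29, so %GC = 29/52 × 100 = 55.769%
Salt term: 16.6 × (-2) = -33.2
GC term: 0.41 × 55.769 = 22.865; length term: −600/52 = −11.538
Tm = 81.5 + (-33.2) + 22.865 − 11.538 = 59.627 → 59.6°C

59.6°C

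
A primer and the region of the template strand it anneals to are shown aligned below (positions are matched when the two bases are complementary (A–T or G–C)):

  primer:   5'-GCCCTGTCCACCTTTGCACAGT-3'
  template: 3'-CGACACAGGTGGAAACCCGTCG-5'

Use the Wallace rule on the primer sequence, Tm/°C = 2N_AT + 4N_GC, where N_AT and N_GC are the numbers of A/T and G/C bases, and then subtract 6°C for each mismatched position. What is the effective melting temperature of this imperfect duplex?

Primer base counts: A=3, T=6, G=4, C=9 → A+T=9, G+C=13
Perfect-match Tm = 2(9) + 4(13) = 18 + 52 = 70°C
Mismatches (positions where the bases are not complementary): 5 (at positions 3, 4, 17, 18, 22)
Effective Tm = 70 − 5×6 = 70 − 30 = 40°C

40°C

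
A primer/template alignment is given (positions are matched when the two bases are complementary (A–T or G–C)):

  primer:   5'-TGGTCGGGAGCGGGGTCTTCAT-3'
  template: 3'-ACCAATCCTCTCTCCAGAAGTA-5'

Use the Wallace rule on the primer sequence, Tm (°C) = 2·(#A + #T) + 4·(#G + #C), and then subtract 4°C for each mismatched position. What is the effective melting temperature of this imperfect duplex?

56°C

Primer base counts: A=2, T=6, G=10, C=4 → A+T=8, G+C=14
Perfect-match Tm = 2(8) + 4(14) = 16 + 56 = 72°C
Mismatches (positions where the bases are not complementary): 4 (at positions 5, 6, 11, 13)
Effective Tm = 72 − 4×4 = 72 − 16 = 56°C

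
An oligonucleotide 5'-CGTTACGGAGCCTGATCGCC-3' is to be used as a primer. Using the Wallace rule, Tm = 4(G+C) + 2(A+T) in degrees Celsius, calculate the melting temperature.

Counting bases: C=7, G=6, A=3, T=4
A+T = 7, G+C = 13
Tm = 2(7) + 4(13) = 14 + 52 = 66°C

66°C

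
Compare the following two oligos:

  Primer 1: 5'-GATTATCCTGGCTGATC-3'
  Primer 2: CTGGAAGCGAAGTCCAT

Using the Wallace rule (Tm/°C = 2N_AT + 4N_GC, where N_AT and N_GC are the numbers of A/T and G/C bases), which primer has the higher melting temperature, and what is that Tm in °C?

Primer 2, 52°C

Primer 1: A+T=9, G+C=8 → Tm = 2(9)+4(8) = 50°C
Primer 2: A+T=8, G+C=9 → Tm = 2(8)+4(9) = 52°C
50°C vs 52°C → primer 2 is higher.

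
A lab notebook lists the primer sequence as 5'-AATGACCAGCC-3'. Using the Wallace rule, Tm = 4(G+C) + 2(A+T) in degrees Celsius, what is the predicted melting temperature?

Base counts: T=1, G=2, C=4, A=4
A+T = 5, G+C = 6
Tm = 2×5 + 4×6 = 34°C

34°C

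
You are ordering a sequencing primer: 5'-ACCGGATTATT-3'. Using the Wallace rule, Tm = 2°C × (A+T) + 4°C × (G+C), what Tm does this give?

30°C

Base counts: T=4, G=2, C=2, A=3
A+T = 7, G+C = 4
Tm = 4·4 + 2·7 = 16 + 14 = 30°C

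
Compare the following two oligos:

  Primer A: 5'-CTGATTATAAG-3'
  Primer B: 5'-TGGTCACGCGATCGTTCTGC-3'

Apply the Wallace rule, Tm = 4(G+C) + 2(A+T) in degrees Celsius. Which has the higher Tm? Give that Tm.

Primer B, 64°C

Primer A: A+T=8, G+C=3 → Tm = 2(8)+4(3) = 28°C
Primer B: A+T=8, G+C=12 → Tm = 2(8)+4(12) = 64°C
28°C vs 64°C → primer B is higher.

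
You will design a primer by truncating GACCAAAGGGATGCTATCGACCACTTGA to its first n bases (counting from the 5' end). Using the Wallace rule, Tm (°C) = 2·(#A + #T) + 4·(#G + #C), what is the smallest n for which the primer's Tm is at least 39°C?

First 12 bases: GACCAAAGGGAT → Tm = 36°C (< 39°C)
First 13 bases: GACCAAAGGGATG → Tm = 40°C (≥ 39°C)
Since every base adds ≥2°C, Tm only increases with n, so the threshold is first crossed at n = 13.

n = 13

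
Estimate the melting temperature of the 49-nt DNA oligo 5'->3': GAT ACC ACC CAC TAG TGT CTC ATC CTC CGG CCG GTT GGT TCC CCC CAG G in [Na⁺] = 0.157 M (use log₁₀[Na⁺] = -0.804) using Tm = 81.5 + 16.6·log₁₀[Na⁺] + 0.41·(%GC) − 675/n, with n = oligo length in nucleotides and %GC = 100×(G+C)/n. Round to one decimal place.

Length n = 49. Counting bases: C=20, A=7, T=11, G=11
G+C = 31, so %GC = 31/49 × 100 = 63.265%
Salt term: 16.6 × (-0.804) = -13.346
GC term: 0.41 × 63.265 = 25.939; length term: −675/49 = −13.776
Tm = 81.5 + (-13.346) + 25.939 − 13.776 = 80.317 → 80.3°C

80.3°C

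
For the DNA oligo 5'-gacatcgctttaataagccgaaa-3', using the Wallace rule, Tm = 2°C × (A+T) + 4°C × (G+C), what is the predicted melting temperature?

Scanning the sequence gives C=5, A=9, G=4, T=5.
AT pairs contribute 14, GC pairs contribute 9.
Tm = 4·9 + 2·14 = 36 + 28 = 64°C

64°C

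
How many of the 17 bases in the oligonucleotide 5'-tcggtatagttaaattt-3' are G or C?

4

T=8, C=1, G=3, A=5
G+C = 3 + 1 = 4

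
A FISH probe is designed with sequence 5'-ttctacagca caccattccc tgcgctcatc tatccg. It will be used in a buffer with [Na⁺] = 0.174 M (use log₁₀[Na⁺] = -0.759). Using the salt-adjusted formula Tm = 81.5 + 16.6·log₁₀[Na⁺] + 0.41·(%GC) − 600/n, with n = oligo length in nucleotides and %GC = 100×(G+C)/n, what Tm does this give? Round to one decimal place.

73.9°C

Length n = 36. Base counts: C=15, G=4, T=10, A=7
G+C = 19, so %GC = 19/36 × 100 = 52.778%
Salt term: 16.6 × (-0.759) = -12.599
GC term: 0.41 × 52.778 = 21.639; length term: −600/36 = −16.667
Tm = 81.5 + (-12.599) + 21.639 − 16.667 = 73.873 → 73.9°C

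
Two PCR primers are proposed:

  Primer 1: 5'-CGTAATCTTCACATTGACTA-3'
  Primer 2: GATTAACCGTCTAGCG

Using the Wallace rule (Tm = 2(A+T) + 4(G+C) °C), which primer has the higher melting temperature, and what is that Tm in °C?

Primer 1: A+T=13, G+C=7 → Tm = 2(13)+4(7) = 54°C
Primer 2: A+T=8, G+C=8 → Tm = 2(8)+4(8) = 48°C
54°C vs 48°C → primer 1 is higher.

Primer 1, 54°C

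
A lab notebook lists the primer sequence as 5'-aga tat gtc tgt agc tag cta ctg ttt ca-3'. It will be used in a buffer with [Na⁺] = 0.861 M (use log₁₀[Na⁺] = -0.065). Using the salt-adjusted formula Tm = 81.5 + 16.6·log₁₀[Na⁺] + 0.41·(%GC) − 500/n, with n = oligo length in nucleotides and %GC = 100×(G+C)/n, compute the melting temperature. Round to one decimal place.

Length n = 29. Scanning the sequence gives C=5, T=11, A=7, G=6.
G+C = 11, so %GC = 11/29 × 100 = 37.931%
Salt term: 16.6 × (-0.065) = -1.079
GC term: 0.41 × 37.931 = 15.552; length term: −500/29 = −17.241
Tm = 81.5 + (-1.079) + 15.552 − 17.241 = 78.732 → 78.7°C

78.7°C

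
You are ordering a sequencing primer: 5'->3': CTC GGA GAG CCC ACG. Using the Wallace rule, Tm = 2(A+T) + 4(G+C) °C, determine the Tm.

52°C

Base counts: G=5, T=1, A=3, C=6
A+T = 4, G+C = 11
Tm = 2×4 + 4×11 = 52°C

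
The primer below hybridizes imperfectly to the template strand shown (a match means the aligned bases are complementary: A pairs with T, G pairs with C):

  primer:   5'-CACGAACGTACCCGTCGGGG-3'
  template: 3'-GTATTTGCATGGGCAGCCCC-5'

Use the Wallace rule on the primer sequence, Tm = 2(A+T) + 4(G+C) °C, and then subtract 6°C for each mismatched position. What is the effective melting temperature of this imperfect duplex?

Primer base counts: A=4, T=2, G=7, C=7 → A+T=6, G+C=14
Perfect-match Tm = 2(6) + 4(14) = 12 + 56 = 68°C
Mismatches (positions where the bases are not complementary): 2 (at positions 3, 4)
Effective Tm = 68 − 2×6 = 68 − 12 = 56°C

56°C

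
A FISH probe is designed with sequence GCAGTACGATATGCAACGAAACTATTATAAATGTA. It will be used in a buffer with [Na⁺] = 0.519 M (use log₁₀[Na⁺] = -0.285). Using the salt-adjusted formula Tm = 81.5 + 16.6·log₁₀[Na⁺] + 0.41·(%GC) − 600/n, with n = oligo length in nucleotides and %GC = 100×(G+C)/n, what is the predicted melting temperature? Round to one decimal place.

Length n = 35. Base counts: A=15, T=9, G=6, C=5
G+C = 11, so %GC = 11/35 × 100 = 31.429%
Salt term: 16.6 × (-0.285) = -4.731
GC term: 0.41 × 31.429 = 12.886; length term: −600/35 = −17.143
Tm = 81.5 + (-4.731) + 12.886 − 17.143 = 72.512 → 72.5°C

72.5°C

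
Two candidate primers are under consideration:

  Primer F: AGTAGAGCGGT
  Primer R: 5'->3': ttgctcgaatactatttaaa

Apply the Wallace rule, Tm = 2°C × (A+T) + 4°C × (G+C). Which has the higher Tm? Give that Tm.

Primer F: A+T=5, G+C=6 → Tm = 2(5)+4(6) = 34°C
Primer R: A+T=15, G+C=5 → Tm = 2(15)+4(5) = 50°C
34°C vs 50°C → primer R is higher.

Primer R, 50°C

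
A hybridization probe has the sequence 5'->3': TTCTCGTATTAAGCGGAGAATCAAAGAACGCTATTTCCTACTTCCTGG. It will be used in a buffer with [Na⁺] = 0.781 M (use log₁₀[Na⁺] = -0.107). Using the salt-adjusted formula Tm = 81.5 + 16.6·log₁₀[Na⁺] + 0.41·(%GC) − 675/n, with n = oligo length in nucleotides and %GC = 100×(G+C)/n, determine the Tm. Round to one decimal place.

Length n = 48. Counting bases: A=13, T=15, C=11, G=9
G+C = 20, so %GC = 20/48 × 100 = 41.667%
Salt term: 16.6 × (-0.107) = -1.776
GC term: 0.41 × 41.667 = 17.083; length term: −675/48 = −14.062
Tm = 81.5 + (-1.776) + 17.083 − 14.062 = 82.745 → 82.7°C

82.7°C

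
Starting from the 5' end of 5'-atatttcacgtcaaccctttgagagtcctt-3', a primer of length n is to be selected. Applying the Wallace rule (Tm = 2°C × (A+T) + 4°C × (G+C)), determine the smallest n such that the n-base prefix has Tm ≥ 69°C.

n = 25

First 24 bases: ATATTTCACGTCAACCCTTTGAGA → Tm = 66°C (< 69°C)
First 25 bases: ATATTTCACGTCAACCCTTTGAGAG → Tm = 70°C (≥ 69°C)
Each additional base adds 2°C (A/T) or 4°C (G/C), so Tm is non-decreasing in n; n = 25 is the first length to reach 69°C.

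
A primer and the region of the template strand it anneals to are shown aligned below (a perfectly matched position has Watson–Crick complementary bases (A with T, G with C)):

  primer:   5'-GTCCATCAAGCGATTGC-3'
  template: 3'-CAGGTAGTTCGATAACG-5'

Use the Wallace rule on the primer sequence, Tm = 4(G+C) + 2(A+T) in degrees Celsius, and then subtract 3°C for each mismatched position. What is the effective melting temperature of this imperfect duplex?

Primer base counts: A=4, T=4, G=4, C=5 → A+T=8, G+C=9
Perfect-match Tm = 2(8) + 4(9) = 16 + 36 = 52°C
Mismatches (positions where the bases are not complementary): 1 (at position 12)
Effective Tm = 52 − 1×3 = 52 − 3 = 49°C

49°C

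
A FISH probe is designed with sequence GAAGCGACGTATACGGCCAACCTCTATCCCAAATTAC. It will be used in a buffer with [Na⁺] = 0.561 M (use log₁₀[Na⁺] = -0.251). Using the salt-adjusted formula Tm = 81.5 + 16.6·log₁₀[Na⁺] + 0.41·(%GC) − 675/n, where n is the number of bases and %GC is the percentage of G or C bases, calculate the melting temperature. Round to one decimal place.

79.0°C

Length n = 37. Scanning the sequence gives A=12, T=7, G=6, C=12.
G+C = 18, so %GC = 18/37 × 100 = 48.649%
Salt term: 16.6 × (-0.251) = -4.167
GC term: 0.41 × 48.649 = 19.946; length term: −675/37 = −18.243
Tm = 81.5 + (-4.167) + 19.946 − 18.243 = 79.036 → 79.0°C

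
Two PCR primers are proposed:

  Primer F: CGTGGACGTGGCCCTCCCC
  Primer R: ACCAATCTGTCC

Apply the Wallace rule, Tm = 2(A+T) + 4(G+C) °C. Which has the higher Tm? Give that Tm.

Primer F: A+T=4, G+C=15 → Tm = 2(4)+4(15) = 68°C
Primer R: A+T=6, G+C=6 → Tm = 2(6)+4(6) = 36°C
68°C vs 36°C → primer F is higher.

Primer F, 68°C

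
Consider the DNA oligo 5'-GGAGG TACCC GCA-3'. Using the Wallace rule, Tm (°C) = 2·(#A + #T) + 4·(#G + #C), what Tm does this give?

44°C

Counting bases: T=1, A=3, G=5, C=4
AT pairs contribute 4, GC pairs contribute 9.
Tm = 4·9 + 2·4 = 36 + 8 = 44°C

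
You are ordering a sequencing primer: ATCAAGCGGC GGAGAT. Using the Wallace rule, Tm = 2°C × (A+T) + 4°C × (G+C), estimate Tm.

Scanning the sequence gives T=2, A=5, G=6, C=3.
So N_AT = 7 and N_GC = 9.
Tm = 4·9 + 2·7 = 36 + 14 = 50°C

50°C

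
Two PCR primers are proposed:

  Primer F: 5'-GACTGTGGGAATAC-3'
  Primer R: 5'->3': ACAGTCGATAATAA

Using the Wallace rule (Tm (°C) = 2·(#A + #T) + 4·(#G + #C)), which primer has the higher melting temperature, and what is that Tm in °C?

Primer F: A+T=7, G+C=7 → Tm = 2(7)+4(7) = 42°C
Primer R: A+T=10, G+C=4 → Tm = 2(10)+4(4) = 36°C
42°C vs 36°C → primer F is higher.

Primer F, 42°C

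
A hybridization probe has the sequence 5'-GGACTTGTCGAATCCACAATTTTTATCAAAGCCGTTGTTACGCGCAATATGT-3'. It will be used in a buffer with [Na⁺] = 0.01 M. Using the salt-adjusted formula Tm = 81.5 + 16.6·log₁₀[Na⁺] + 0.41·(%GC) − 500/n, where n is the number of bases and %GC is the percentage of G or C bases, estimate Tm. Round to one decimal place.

55.2°C

Length n = 52. Scanning the sequence gives C=11, T=17, G=10, A=14.
G+C = 21, so %GC = 21/52 × 100 = 40.385%
Salt term: 16.6 × (-2) = -33.2
GC term: 0.41 × 40.385 = 16.558; length term: −500/52 = −9.615
Tm = 81.5 + (-33.2) + 16.558 − 9.615 = 55.243 → 55.2°C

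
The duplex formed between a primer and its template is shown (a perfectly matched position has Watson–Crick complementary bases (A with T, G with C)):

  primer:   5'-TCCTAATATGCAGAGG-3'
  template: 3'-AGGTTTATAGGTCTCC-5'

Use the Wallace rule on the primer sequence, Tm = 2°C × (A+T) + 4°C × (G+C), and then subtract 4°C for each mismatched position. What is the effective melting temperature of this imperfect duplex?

Primer base counts: A=5, T=4, G=4, C=3 → A+T=9, G+C=7
Perfect-match Tm = 2(9) + 4(7) = 18 + 28 = 46°C
Mismatches (positions where the bases are not complementary): 2 (at positions 4, 10)
Effective Tm = 46 − 2×4 = 46 − 8 = 38°C

38°C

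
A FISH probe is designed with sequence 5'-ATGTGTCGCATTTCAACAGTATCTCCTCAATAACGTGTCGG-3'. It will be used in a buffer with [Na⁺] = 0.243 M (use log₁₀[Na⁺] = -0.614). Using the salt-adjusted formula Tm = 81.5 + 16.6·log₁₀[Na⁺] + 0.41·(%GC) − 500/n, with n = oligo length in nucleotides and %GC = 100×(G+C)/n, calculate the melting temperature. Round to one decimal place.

Length n = 41. Counting bases: T=13, C=10, A=10, G=8
G+C = 18, so %GC = 18/41 × 100 = 43.902%
Salt term: 16.6 × (-0.614) = -10.192
GC term: 0.41 × 43.902 = 18; length term: −500/41 = −12.195
Tm = 81.5 + (-10.192) + 18 − 12.195 = 77.113 → 77.1°C

77.1°C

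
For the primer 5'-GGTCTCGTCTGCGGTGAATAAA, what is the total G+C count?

Scanning the sequence gives T=6, G=7, A=5, C=4.
G+C = 7 + 4 = 11

11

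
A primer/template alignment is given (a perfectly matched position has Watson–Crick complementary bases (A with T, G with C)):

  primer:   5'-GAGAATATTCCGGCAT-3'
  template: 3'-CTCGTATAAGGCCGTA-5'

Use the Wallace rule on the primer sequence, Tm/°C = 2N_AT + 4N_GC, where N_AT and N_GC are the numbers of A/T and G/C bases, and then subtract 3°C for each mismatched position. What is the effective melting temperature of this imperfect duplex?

Primer base counts: A=5, T=4, G=4, C=3 → A+T=9, G+C=7
Perfect-match Tm = 2(9) + 4(7) = 18 + 28 = 46°C
Mismatches (positions where the bases are not complementary): 1 (at position 4)
Effective Tm = 46 − 1×3 = 46 − 3 = 43°C

43°C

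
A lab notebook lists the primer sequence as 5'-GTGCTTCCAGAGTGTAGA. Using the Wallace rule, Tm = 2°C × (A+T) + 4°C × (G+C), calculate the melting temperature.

Counting bases: C=3, G=6, T=5, A=4
A+T = 9, G+C = 9
Tm = 2×9 + 4×9 = 54°C

54°C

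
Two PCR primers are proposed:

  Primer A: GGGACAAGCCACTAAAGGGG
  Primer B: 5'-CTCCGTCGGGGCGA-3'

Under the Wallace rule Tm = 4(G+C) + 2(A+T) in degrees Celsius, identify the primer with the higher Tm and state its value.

Primer A, 64°C

Primer A: A+T=8, G+C=12 → Tm = 2(8)+4(12) = 64°C
Primer B: A+T=3, G+C=11 → Tm = 2(3)+4(11) = 50°C
64°C vs 50°C → primer A is higher.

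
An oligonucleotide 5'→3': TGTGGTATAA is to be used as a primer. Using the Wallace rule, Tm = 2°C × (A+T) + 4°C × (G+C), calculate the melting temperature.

26°C

A=3, C=0, T=4, G=3
AT pairs contribute 7, GC pairs contribute 3.
Tm = 2(7) + 4(3) = 14 + 12 = 26°C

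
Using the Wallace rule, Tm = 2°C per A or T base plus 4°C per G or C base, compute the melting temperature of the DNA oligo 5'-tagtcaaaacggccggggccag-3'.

Base counts: G=8, C=6, A=6, T=2
So N_AT = 8 and N_GC = 14.
Tm = 2(8) + 4(14) = 16 + 56 = 72°C

72°C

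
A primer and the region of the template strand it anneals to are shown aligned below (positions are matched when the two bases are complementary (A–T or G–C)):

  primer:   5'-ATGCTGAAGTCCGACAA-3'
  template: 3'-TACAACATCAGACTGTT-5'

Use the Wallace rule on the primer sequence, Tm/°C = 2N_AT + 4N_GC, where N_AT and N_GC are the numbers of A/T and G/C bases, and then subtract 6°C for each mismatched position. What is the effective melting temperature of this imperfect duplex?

Primer base counts: A=6, T=3, G=4, C=4 → A+T=9, G+C=8
Perfect-match Tm = 2(9) + 4(8) = 18 + 32 = 50°C
Mismatches (positions where the bases are not complementary): 3 (at positions 4, 7, 12)
Effective Tm = 50 − 3×6 = 50 − 18 = 32°C

32°C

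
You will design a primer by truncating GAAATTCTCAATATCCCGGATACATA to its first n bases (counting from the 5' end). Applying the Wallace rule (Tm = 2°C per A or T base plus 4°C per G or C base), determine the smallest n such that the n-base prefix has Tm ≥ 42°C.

n = 16

First 15 bases: GAAATTCTCAATATC → Tm = 38°C (< 42°C)
First 16 bases: GAAATTCTCAATATCC → Tm = 42°C (≥ 42°C)
Since every base adds ≥2°C, Tm only increases with n, so the threshold is first crossed at n = 16.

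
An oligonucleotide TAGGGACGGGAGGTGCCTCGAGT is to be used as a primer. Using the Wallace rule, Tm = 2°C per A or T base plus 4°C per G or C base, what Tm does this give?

C=4, T=4, G=11, A=4
A+T = 8, G+C = 15
Tm = 4·15 + 2·8 = 60 + 16 = 76°C

76°C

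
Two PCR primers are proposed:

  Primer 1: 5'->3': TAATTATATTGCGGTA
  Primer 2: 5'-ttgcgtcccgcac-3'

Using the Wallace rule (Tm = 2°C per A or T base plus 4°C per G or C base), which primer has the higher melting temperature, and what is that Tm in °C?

Primer 1: A+T=12, G+C=4 → Tm = 2(12)+4(4) = 40°C
Primer 2: A+T=4, G+C=9 → Tm = 2(4)+4(9) = 44°C
40°C vs 44°C → primer 2 is higher.

Primer 2, 44°C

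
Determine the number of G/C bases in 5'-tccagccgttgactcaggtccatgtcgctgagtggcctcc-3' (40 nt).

T=10, C=14, G=11, A=5
G+C = 11 + 14 = 25

25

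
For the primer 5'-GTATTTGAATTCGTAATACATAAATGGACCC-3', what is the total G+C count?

10

Counting bases: G=5, C=5, A=11, T=10
Total G or C: 5 + 5 = 10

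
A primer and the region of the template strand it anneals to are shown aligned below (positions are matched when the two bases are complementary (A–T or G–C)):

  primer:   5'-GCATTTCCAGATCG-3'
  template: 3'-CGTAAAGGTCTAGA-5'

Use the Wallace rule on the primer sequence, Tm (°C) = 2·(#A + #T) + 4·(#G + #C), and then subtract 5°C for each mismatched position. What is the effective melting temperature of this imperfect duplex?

37°C

Primer base counts: A=3, T=4, G=3, C=4 → A+T=7, G+C=7
Perfect-match Tm = 2(7) + 4(7) = 14 + 28 = 42°C
Mismatches (positions where the bases are not complementary): 1 (at position 14)
Effective Tm = 42 − 1×5 = 42 − 5 = 37°C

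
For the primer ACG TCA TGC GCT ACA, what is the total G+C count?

Scanning the sequence gives C=5, T=3, G=3, A=4.
G+C = 3 + 5 = 8

8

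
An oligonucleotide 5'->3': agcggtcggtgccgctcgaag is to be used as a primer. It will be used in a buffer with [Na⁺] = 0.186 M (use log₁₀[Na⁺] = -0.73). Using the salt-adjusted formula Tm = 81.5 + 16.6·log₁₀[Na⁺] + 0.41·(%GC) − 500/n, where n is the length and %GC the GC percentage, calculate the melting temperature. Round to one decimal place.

74.9°C

Length n = 21. Counting bases: A=3, T=3, C=6, G=9
G+C = 15, so %GC = 15/21 × 100 = 71.429%
Salt term: 16.6 × (-0.73) = -12.118
GC term: 0.41 × 71.429 = 29.286; length term: −500/21 = −23.81
Tm = 81.5 + (-12.118) + 29.286 − 23.81 = 74.858 → 74.9°C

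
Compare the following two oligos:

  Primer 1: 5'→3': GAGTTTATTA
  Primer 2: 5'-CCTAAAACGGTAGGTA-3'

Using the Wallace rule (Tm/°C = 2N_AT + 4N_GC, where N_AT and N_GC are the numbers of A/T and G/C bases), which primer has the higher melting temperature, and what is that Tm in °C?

Primer 1: A+T=8, G+C=2 → Tm = 2(8)+4(2) = 24°C
Primer 2: A+T=9, G+C=7 → Tm = 2(9)+4(7) = 46°C
24°C vs 46°C → primer 2 is higher.

Primer 2, 46°C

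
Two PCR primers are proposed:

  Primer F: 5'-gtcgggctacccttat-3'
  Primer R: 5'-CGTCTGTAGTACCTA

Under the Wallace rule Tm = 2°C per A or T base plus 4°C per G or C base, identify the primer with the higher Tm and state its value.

Primer F: A+T=7, G+C=9 → Tm = 2(7)+4(9) = 50°C
Primer R: A+T=8, G+C=7 → Tm = 2(8)+4(7) = 44°C
50°C vs 44°C → primer F is higher.

Primer F, 50°C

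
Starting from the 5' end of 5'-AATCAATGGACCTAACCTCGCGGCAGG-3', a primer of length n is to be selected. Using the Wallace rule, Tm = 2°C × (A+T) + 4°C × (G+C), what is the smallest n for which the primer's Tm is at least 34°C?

n = 12

First 11 bases: AATCAATGGAC → Tm = 30°C (< 34°C)
First 12 bases: AATCAATGGACC → Tm = 34°C (≥ 34°C)
Since every base adds ≥2°C, Tm only increases with n, so the threshold is first crossed at n = 12.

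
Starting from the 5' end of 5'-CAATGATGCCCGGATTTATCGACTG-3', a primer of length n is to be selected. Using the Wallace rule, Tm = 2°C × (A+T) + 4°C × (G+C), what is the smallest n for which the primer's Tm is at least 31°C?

First 10 bases: CAATGATGCC → Tm = 30°C (< 31°C)
First 11 bases: CAATGATGCCC → Tm = 34°C (≥ 31°C)
Since every base adds ≥2°C, Tm only increases with n, so the threshold is first crossed at n = 11.

n = 11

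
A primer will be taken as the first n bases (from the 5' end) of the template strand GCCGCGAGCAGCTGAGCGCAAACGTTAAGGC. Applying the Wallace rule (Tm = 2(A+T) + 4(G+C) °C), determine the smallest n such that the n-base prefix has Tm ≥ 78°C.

First 22 bases: GCCGCGAGCAGCTGAGCGCAAA → Tm = 74°C (< 78°C)
First 23 bases: GCCGCGAGCAGCTGAGCGCAAAC → Tm = 78°C (≥ 78°C)
Each additional base adds 2°C (A/T) or 4°C (G/C), so Tm is non-decreasing in n; n = 23 is the first length to reach 78°C.

n = 23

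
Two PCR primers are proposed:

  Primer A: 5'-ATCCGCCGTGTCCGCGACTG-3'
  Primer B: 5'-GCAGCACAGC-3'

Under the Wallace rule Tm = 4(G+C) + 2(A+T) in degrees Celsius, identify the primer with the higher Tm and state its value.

Primer A, 68°C

Primer A: A+T=6, G+C=14 → Tm = 2(6)+4(14) = 68°C
Primer B: A+T=3, G+C=7 → Tm = 2(3)+4(7) = 34°C
68°C vs 34°C → primer A is higher.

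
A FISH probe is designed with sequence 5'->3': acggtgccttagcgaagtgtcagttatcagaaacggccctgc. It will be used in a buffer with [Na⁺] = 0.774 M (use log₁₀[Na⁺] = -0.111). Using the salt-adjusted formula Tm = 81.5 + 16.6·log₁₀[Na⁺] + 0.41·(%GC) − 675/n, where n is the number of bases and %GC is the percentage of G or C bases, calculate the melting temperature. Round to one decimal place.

86.0°C

Length n = 42. Counting bases: A=10, G=12, C=11, T=9
G+C = 23, so %GC = 23/42 × 100 = 54.762%
Salt term: 16.6 × (-0.111) = -1.843
GC term: 0.41 × 54.762 = 22.452; length term: −675/42 = −16.071
Tm = 81.5 + (-1.843) + 22.452 − 16.071 = 86.038 → 86.0°C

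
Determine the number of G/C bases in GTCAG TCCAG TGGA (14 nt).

8

G=5, A=3, T=3, C=3
G+C = 5 + 3 = 8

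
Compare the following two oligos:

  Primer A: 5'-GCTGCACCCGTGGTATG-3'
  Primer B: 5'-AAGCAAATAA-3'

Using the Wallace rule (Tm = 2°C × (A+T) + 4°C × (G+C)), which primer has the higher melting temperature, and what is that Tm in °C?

Primer A: A+T=6, G+C=11 → Tm = 2(6)+4(11) = 56°C
Primer B: A+T=8, G+C=2 → Tm = 2(8)+4(2) = 24°C
56°C vs 24°C → primer A is higher.

Primer A, 56°C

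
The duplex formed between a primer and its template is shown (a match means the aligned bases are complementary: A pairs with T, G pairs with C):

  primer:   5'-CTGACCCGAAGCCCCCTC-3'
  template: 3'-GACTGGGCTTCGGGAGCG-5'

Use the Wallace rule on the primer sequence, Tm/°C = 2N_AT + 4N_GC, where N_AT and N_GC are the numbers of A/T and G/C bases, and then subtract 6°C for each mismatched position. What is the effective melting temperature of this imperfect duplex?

50°C

Primer base counts: A=3, T=2, G=3, C=10 → A+T=5, G+C=13
Perfect-match Tm = 2(5) + 4(13) = 10 + 52 = 62°C
Mismatches (positions where the bases are not complementary): 2 (at positions 15, 17)
Effective Tm = 62 − 2×6 = 62 − 12 = 50°C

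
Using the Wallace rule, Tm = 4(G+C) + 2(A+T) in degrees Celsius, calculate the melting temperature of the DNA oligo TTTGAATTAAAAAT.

30°C

Base counts: C=0, A=7, G=1, T=6
AT pairs contribute 13, GC pairs contribute 1.
Tm = 2(13) + 4(1) = 26 + 4 = 30°C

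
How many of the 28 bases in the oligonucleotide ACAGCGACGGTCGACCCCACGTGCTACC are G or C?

T=3, C=12, G=7, A=6
G+C = 7 + 12 = 19

19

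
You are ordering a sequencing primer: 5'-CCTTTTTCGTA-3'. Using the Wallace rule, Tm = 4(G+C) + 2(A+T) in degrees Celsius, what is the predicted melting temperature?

Base counts: C=3, G=1, T=6, A=1
A+T = 7, G+C = 4
Tm = 2×7 + 4×4 = 30°C

30°C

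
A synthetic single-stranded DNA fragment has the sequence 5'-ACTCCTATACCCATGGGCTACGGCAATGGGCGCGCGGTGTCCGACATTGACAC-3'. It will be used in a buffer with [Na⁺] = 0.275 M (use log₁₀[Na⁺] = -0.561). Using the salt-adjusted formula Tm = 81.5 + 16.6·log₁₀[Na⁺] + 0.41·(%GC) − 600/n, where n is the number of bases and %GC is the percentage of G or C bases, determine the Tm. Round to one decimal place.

85.6°C

Length n = 53. Counting bases: C=17, G=15, A=11, T=10
G+C = 32, so %GC = 32/53 × 100 = 60.377%
Salt term: 16.6 × (-0.561) = -9.313
GC term: 0.41 × 60.377 = 24.755; length term: −600/53 = −11.321
Tm = 81.5 + (-9.313) + 24.755 − 11.321 = 85.621 → 85.6°C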